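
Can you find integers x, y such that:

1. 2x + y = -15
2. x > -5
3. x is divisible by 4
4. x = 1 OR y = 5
No

The full constraint system is jointly infeasible over the integers. Each constraint and what it forces:

  - 2x + y = -15: is a linear equation tying the variables together
  - x > -5: bounds one variable relative to a constant
  - x is divisible by 4: restricts x to multiples of 4
  - x = 1 OR y = 5: forces a choice: either x = 1 or y = 5

Split on the disjunction (x = 1 OR y = 5):
  • If x = 1: this contradicts the divisibility constraint — 1 is not a multiple of 4.
  • If y = 5: with y = 5, writing x = 4x', every remaining term of the linear equation is divisible by 8, so the left side is ≡ 0 (mod 8); but the right side -20 ≡ 4 (mod 8). No integers can satisfy it.
Both branches are infeasible, so the system has no integer solution.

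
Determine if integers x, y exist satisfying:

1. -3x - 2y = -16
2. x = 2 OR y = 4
Yes

Take x = 2, y = 5. Substituting into each constraint:
  (1) -3(2) - 2(5) = -16 ✓
  (2) x = 2, target 2 ✓ (first branch holds)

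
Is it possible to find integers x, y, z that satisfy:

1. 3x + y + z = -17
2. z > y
Yes

Take x = -6, y = 0, z = 1. Substituting into each constraint:
  (1) 3(-6) + 0 + 1 = -17 ✓
  (2) 1 > 0 ✓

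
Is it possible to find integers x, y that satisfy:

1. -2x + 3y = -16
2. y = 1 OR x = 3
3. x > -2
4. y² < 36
No

A contradictory subset is {-2x + 3y = -16, y = 1 OR x = 3}. No integer assignment can satisfy these jointly:

  - -2x + 3y = -16: is a linear equation tying the variables together
  - y = 1 OR x = 3: forces a choice: either y = 1 or x = 3

Split on the disjunction (y = 1 OR x = 3):
  • If y = 1: with y = 1, every remaining term of the linear equation is divisible by 2, so the left side is ≡ 0 (mod 2); but the right side -19 ≡ 1 (mod 2). No integers can satisfy it.
  • If x = 3: with x = 3, every remaining term of the linear equation is divisible by 3, so the left side is ≡ 0 (mod 3); but the right side -10 ≡ 2 (mod 3). No integers can satisfy it.
Both branches are infeasible, so the system has no integer solution.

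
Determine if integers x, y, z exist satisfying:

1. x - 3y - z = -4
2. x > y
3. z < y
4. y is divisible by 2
Yes

Take x = 3, y = 2, z = 1. Substituting into each constraint:
  (1) 3 - 3(2) + (-1) = -4 ✓
  (2) 3 > 2 ✓
  (3) 1 < 2 ✓
  (4) 2 = 2 × 1, remainder 0 ✓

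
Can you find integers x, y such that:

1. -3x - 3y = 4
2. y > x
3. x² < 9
No

Even the single constraint (-3x - 3y = 4) is infeasible over the integers.

  - -3x - 3y = 4: every term on the left is divisible by 3, so the LHS ≡ 0 (mod 3), but the RHS 4 is not — no integer solution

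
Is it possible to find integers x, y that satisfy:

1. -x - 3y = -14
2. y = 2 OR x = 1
Yes

Take x = 8, y = 2. Substituting into each constraint:
  (1) (-8) - 3(2) = -14 ✓
  (2) y = 2, target 2 ✓ (first branch holds)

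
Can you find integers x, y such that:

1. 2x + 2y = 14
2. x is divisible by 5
Yes

Take x = 0, y = 7. Substituting into each constraint:
  (1) 2(0) + 2(7) = 14 ✓
  (2) 0 = 5 × 0, remainder 0 ✓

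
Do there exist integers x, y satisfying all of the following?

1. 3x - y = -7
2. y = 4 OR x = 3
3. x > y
No

The full constraint system is jointly infeasible over the integers. Each constraint and what it forces:

  - 3x - y = -7: is a linear equation tying the variables together
  - y = 4 OR x = 3: forces a choice: either y = 4 or x = 3
  - x > y: bounds one variable relative to another variable

Split on the disjunction (y = 4 OR x = 3):
  • If y = 4: the equation forces x = -1, giving (y, x) = (4, -1), which violates x > y.
  • If x = 3: the equation forces y = 16, giving (x, y) = (3, 16), which violates x > y.
Both branches are infeasible, so the system has no integer solution.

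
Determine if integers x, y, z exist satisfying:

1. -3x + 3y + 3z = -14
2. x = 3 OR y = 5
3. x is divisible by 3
No

Even the single constraint (-3x + 3y + 3z = -14) is infeasible over the integers.

  - -3x + 3y + 3z = -14: every term on the left is divisible by 3, so the LHS ≡ 0 (mod 3), but the RHS -14 is not — no integer solution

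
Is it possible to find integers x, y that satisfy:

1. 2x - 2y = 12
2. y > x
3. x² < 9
No

A contradictory subset is {2x - 2y = 12, y > x}. No integer assignment can satisfy these jointly:

  - 2x - 2y = 12: is a linear equation tying the variables together
  - y > x: bounds one variable relative to another variable

From the equation, x − y = 6, i.e. y − x = -6; but y > x requires y − x ≥ 1. Contradiction.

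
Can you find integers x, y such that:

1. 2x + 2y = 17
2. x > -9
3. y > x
No

Even the single constraint (2x + 2y = 17) is infeasible over the integers.

  - 2x + 2y = 17: every term on the left is divisible by 2, so the LHS ≡ 0 (mod 2), but the RHS 17 is not — no integer solution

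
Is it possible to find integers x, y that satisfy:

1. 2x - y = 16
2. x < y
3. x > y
No

A contradictory subset is {x < y, x > y}. No integer assignment can satisfy these jointly:

  - x < y: bounds one variable relative to another variable
  - x > y: bounds one variable relative to another variable

Direct contradiction: y > x and x > y cannot both hold.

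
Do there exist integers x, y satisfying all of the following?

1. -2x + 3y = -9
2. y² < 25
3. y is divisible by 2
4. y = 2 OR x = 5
No

A contradictory subset is {-2x + 3y = -9, y = 2 OR x = 5}. No integer assignment can satisfy these jointly:

  - -2x + 3y = -9: is a linear equation tying the variables together
  - y = 2 OR x = 5: forces a choice: either y = 2 or x = 5

Split on the disjunction (y = 2 OR x = 5):
  • If y = 2: with y = 2, every remaining term of the linear equation is divisible by 2, so the left side is ≡ 0 (mod 2); but the right side -15 ≡ 1 (mod 2). No integers can satisfy it.
  • If x = 5: with x = 5, every remaining term of the linear equation is divisible by 3, so the left side is ≡ 0 (mod 3); but the right side 1 ≡ 1 (mod 3). No integers can satisfy it.
Both branches are infeasible, so the system has no integer solution.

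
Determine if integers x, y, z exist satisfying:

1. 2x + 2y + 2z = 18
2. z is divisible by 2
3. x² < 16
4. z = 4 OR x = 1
Yes

Take x = 1, y = 8, z = 0. Substituting into each constraint:
  (1) 2(1) + 2(8) + 2(0) = 18 ✓
  (2) 0 = 2 × 0, remainder 0 ✓
  (3) x² = (1)² = 1, and 1 < 16 ✓
  (4) x = 1, target 1 ✓ (second branch holds)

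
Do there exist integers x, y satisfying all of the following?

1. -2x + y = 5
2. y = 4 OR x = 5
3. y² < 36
No

The full constraint system is jointly infeasible over the integers. Each constraint and what it forces:

  - -2x + y = 5: is a linear equation tying the variables together
  - y = 4 OR x = 5: forces a choice: either y = 4 or x = 5
  - y² < 36: restricts y to |y| ≤ 5

Split on the disjunction (y = 4 OR x = 5):
  • If y = 4: with y = 4, every remaining term of the linear equation is divisible by 2, so the left side is ≡ 0 (mod 2); but the right side 1 ≡ 1 (mod 2). No integers can satisfy it.
  • If x = 5: the equation forces y = 15, but y² < 36 requires |y| ≤ 5.
Both branches are infeasible, so the system has no integer solution.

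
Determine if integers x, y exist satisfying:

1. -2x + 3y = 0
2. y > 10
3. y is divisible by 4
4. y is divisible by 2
Yes

Take x = 18, y = 12. Substituting into each constraint:
  (1) -2(18) + 3(12) = 0 ✓
  (2) 12 > 10 ✓
  (3) 12 = 4 × 3, remainder 0 ✓
  (4) 12 = 2 × 6, remainder 0 ✓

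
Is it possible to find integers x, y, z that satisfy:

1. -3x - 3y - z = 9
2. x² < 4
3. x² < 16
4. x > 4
No

A contradictory subset is {x² < 4, x > 4}. No integer assignment can satisfy these jointly:

  - x² < 4: restricts x to |x| ≤ 1
  - x > 4: bounds one variable relative to a constant

Direct contradiction: the bounds on x require x ≥ 5 and x ≤ 1 simultaneously, which is empty.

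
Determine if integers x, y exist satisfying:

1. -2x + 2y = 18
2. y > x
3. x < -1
Yes

Take x = -9, y = 0. Substituting into each constraint:
  (1) -2(-9) + 2(0) = 18 ✓
  (2) 0 > -9 ✓
  (3) -9 < -1 ✓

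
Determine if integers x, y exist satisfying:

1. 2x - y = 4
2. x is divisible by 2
Yes

Take x = 0, y = -4. Substituting into each constraint:
  (1) 2(0) + 4 = 4 ✓
  (2) 0 = 2 × 0, remainder 0 ✓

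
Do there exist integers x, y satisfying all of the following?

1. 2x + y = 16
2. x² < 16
Yes

Take x = 0, y = 16. Substituting into each constraint:
  (1) 2(0) + 16 = 16 ✓
  (2) x² = (0)² = 0, and 0 < 16 ✓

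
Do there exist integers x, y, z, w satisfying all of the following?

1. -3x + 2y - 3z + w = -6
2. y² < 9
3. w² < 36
Yes

Take x = 0, y = 0, z = 2, w = 0. Substituting into each constraint:
  (1) -3(0) + 2(0) - 3(2) + 0 = -6 ✓
  (2) y² = (0)² = 0, and 0 < 9 ✓
  (3) w² = (0)² = 0, and 0 < 36 ✓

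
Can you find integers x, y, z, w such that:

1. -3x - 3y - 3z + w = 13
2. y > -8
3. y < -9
No

A contradictory subset is {y > -8, y < -9}. No integer assignment can satisfy these jointly:

  - y > -8: bounds one variable relative to a constant
  - y < -9: bounds one variable relative to a constant

Direct contradiction: the bounds on y require y ≥ -7 and y ≤ -10 simultaneously, which is empty.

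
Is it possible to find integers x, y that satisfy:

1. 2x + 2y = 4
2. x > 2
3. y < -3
Yes

Take x = 6, y = -4. Substituting into each constraint:
  (1) 2(6) + 2(-4) = 4 ✓
  (2) 6 > 2 ✓
  (3) -4 < -3 ✓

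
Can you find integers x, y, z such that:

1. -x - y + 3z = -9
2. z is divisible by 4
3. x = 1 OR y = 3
Yes

Take x = 1, y = -4, z = -4. Substituting into each constraint:
  (1) (-1) + 4 + 3(-4) = -9 ✓
  (2) -4 = 4 × -1, remainder 0 ✓
  (3) x = 1, target 1 ✓ (first branch holds)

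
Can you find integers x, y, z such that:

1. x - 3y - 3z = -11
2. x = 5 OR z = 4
Yes

Take x = 7, y = 2, z = 4. Substituting into each constraint:
  (1) 7 - 3(2) - 3(4) = -11 ✓
  (2) z = 4, target 4 ✓ (second branch holds)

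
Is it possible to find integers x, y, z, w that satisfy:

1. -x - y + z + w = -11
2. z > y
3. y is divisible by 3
Yes

Take x = 0, y = 0, z = 1, w = -12. Substituting into each constraint:
  (1) 0 + 0 + 1 + (-12) = -11 ✓
  (2) 1 > 0 ✓
  (3) 0 = 3 × 0, remainder 0 ✓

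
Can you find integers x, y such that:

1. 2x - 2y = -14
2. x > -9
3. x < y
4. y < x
No

A contradictory subset is {x < y, y < x}. No integer assignment can satisfy these jointly:

  - x < y: bounds one variable relative to another variable
  - y < x: bounds one variable relative to another variable

Direct contradiction: y > x and x > y cannot both hold.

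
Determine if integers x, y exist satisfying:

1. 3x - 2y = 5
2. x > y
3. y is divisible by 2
Yes

Take x = 3, y = 2. Substituting into each constraint:
  (1) 3(3) - 2(2) = 5 ✓
  (2) 3 > 2 ✓
  (3) 2 = 2 × 1, remainder 0 ✓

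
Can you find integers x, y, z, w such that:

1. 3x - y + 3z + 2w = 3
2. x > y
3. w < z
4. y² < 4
Yes

Take x = 5, y = 0, z = -2, w = -3. Substituting into each constraint:
  (1) 3(5) + 0 + 3(-2) + 2(-3) = 3 ✓
  (2) 5 > 0 ✓
  (3) -3 < -2 ✓
  (4) y² = (0)² = 0, and 0 < 4 ✓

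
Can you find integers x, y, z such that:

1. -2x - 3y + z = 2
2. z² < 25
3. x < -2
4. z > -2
Yes

Take x = -3, y = 1, z = -1. Substituting into each constraint:
  (1) -2(-3) - 3(1) + (-1) = 2 ✓
  (2) z² = (-1)² = 1, and 1 < 25 ✓
  (3) -3 < -2 ✓
  (4) -1 > -2 ✓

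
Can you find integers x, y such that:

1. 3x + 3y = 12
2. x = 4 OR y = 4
Yes

Take x = 4, y = 0. Substituting into each constraint:
  (1) 3(4) + 3(0) = 12 ✓
  (2) x = 4, target 4 ✓ (first branch holds)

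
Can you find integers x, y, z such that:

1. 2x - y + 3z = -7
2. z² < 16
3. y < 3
Yes

Take x = 1, y = 0, z = -3. Substituting into each constraint:
  (1) 2(1) + 0 + 3(-3) = -7 ✓
  (2) z² = (-3)² = 9, and 9 < 16 ✓
  (3) 0 < 3 ✓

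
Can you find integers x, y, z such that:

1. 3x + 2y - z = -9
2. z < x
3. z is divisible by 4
Yes

Take x = 1, y = -6, z = 0. Substituting into each constraint:
  (1) 3(1) + 2(-6) + 0 = -9 ✓
  (2) 0 < 1 ✓
  (3) 0 = 4 × 0, remainder 0 ✓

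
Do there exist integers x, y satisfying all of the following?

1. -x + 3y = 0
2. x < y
Yes

Take x = -3, y = -1. Substituting into each constraint:
  (1) 3 + 3(-1) = 0 ✓
  (2) -3 < -1 ✓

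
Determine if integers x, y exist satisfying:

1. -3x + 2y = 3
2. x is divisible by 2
No

The full constraint system is jointly infeasible over the integers. Each constraint and what it forces:

  - -3x + 2y = 3: is a linear equation tying the variables together
  - x is divisible by 2: restricts x to multiples of 2

Modular obstruction: writing x = 2x', every remaining term of the linear equation is divisible by 2, so the left side is ≡ 0 (mod 2); but the right side 3 ≡ 1 (mod 2). No integers can satisfy it.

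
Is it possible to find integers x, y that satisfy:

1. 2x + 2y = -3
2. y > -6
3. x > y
No

Even the single constraint (2x + 2y = -3) is infeasible over the integers.

  - 2x + 2y = -3: every term on the left is divisible by 2, so the LHS ≡ 0 (mod 2), but the RHS -3 is not — no integer solution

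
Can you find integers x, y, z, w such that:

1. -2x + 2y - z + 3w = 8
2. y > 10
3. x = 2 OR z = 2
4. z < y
Yes

Take x = 0, y = 11, z = 2, w = -4. Substituting into each constraint:
  (1) -2(0) + 2(11) + (-2) + 3(-4) = 8 ✓
  (2) 11 > 10 ✓
  (3) z = 2, target 2 ✓ (second branch holds)
  (4) 2 < 11 ✓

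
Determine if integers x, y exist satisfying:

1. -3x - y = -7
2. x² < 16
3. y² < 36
Yes

Take x = 2, y = 1. Substituting into each constraint:
  (1) -3(2) + (-1) = -7 ✓
  (2) x² = (2)² = 4, and 4 < 16 ✓
  (3) y² = (1)² = 1, and 1 < 36 ✓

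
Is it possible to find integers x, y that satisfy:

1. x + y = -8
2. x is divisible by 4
Yes

Take x = 0, y = -8. Substituting into each constraint:
  (1) 0 + (-8) = -8 ✓
  (2) 0 = 4 × 0, remainder 0 ✓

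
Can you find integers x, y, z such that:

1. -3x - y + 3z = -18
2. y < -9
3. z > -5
Yes

Take x = 10, y = -12, z = 0. Substituting into each constraint:
  (1) -3(10) + 12 + 3(0) = -18 ✓
  (2) -12 < -9 ✓
  (3) 0 > -5 ✓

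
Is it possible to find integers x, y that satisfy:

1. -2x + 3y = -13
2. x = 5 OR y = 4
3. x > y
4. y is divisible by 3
No

A contradictory subset is {-2x + 3y = -13, x = 5 OR y = 4, y is divisible by 3}. No integer assignment can satisfy these jointly:

  - -2x + 3y = -13: is a linear equation tying the variables together
  - x = 5 OR y = 4: forces a choice: either x = 5 or y = 4
  - y is divisible by 3: restricts y to multiples of 3

Split on the disjunction (x = 5 OR y = 4):
  • If x = 5: with x = 5, writing y = 3y', every remaining term of the linear equation is divisible by 9, so the left side is ≡ 0 (mod 9); but the right side -3 ≡ 6 (mod 9). No integers can satisfy it.
  • If y = 4: this contradicts the divisibility constraint — 4 is not a multiple of 3.
Both branches are infeasible, so the system has no integer solution.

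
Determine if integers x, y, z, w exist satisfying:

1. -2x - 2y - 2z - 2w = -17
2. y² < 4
No

Even the single constraint (-2x - 2y - 2z - 2w = -17) is infeasible over the integers.

  - -2x - 2y - 2z - 2w = -17: every term on the left is divisible by 2, so the LHS ≡ 0 (mod 2), but the RHS -17 is not — no integer solution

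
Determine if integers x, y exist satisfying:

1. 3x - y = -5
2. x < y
Yes

Take x = -2, y = -1. Substituting into each constraint:
  (1) 3(-2) + 1 = -5 ✓
  (2) -2 < -1 ✓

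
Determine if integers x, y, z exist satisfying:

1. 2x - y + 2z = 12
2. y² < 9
Yes

Take x = 6, y = 0, z = 0. Substituting into each constraint:
  (1) 2(6) + 0 + 2(0) = 12 ✓
  (2) y² = (0)² = 0, and 0 < 9 ✓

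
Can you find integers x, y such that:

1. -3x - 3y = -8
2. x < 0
No

Even the single constraint (-3x - 3y = -8) is infeasible over the integers.

  - -3x - 3y = -8: every term on the left is divisible by 3, so the LHS ≡ 0 (mod 3), but the RHS -8 is not — no integer solution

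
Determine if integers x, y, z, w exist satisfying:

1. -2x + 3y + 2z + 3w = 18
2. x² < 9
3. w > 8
Yes

Take x = 0, y = -3, z = 0, w = 9. Substituting into each constraint:
  (1) -2(0) + 3(-3) + 2(0) + 3(9) = 18 ✓
  (2) x² = (0)² = 0, and 0 < 9 ✓
  (3) 9 > 8 ✓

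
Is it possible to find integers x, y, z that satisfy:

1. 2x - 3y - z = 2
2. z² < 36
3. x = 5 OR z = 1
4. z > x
Yes

Take x = 0, y = -1, z = 1. Substituting into each constraint:
  (1) 2(0) - 3(-1) + (-1) = 2 ✓
  (2) z² = (1)² = 1, and 1 < 36 ✓
  (3) z = 1, target 1 ✓ (second branch holds)
  (4) 1 > 0 ✓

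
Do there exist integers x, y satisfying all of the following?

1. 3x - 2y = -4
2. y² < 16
Yes

Take x = 0, y = 2. Substituting into each constraint:
  (1) 3(0) - 2(2) = -4 ✓
  (2) y² = (2)² = 4, and 4 < 16 ✓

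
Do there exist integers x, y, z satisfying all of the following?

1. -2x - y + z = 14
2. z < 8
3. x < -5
Yes

Take x = -6, y = -2, z = 0. Substituting into each constraint:
  (1) -2(-6) + 2 + 0 = 14 ✓
  (2) 0 < 8 ✓
  (3) -6 < -5 ✓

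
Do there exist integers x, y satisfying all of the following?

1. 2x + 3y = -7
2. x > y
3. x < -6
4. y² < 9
No

A contradictory subset is {2x + 3y = -7, x > y, x < -6}. No integer assignment can satisfy these jointly:

  - 2x + 3y = -7: is a linear equation tying the variables together
  - x > y: bounds one variable relative to another variable
  - x < -6: bounds one variable relative to a constant

Propagating the comparison: y < x and x ≤ -7 give y ≤ -8. Range argument: with x ∈ [−∞, -7], y ∈ [−∞, -8], the left side of the equation is at most -38, but the right side is -7 > -38. No integer solution exists.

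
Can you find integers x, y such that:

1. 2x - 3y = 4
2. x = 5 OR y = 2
Yes

Take x = 5, y = 2. Substituting into each constraint:
  (1) 2(5) - 3(2) = 4 ✓
  (2) x = 5, target 5 ✓ (first branch holds)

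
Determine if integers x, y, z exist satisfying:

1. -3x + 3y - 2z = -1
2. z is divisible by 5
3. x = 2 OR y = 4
Yes

Take x = 1, y = 4, z = 5. Substituting into each constraint:
  (1) -3(1) + 3(4) - 2(5) = -1 ✓
  (2) 5 = 5 × 1, remainder 0 ✓
  (3) y = 4, target 4 ✓ (second branch holds)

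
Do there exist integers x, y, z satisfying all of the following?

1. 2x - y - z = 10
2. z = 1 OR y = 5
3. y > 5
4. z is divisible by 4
No

A contradictory subset is {z = 1 OR y = 5, y > 5, z is divisible by 4}. No integer assignment can satisfy these jointly:

  - z = 1 OR y = 5: forces a choice: either z = 1 or y = 5
  - y > 5: bounds one variable relative to a constant
  - z is divisible by 4: restricts z to multiples of 4

Split on the disjunction (z = 1 OR y = 5):
  • If z = 1: this contradicts the divisibility constraint — 1 is not a multiple of 4.
  • If y = 5: this contradicts the bound y ≥ 6.
Both branches are infeasible, so the system has no integer solution.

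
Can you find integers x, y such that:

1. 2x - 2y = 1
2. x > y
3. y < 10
No

Even the single constraint (2x - 2y = 1) is infeasible over the integers.

  - 2x - 2y = 1: every term on the left is divisible by 2, so the LHS ≡ 0 (mod 2), but the RHS 1 is not — no integer solution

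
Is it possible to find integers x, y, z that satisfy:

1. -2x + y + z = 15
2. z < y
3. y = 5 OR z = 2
Yes

Take x = -5, y = 3, z = 2. Substituting into each constraint:
  (1) -2(-5) + 3 + 2 = 15 ✓
  (2) 2 < 3 ✓
  (3) z = 2, target 2 ✓ (second branch holds)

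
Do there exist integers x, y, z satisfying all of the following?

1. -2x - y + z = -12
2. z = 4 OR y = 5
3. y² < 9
Yes

Take x = 8, y = 0, z = 4. Substituting into each constraint:
  (1) -2(8) + 0 + 4 = -12 ✓
  (2) z = 4, target 4 ✓ (first branch holds)
  (3) y² = (0)² = 0, and 0 < 9 ✓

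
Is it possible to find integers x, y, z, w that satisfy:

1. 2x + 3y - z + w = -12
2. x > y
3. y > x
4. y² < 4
No

A contradictory subset is {x > y, y > x}. No integer assignment can satisfy these jointly:

  - x > y: bounds one variable relative to another variable
  - y > x: bounds one variable relative to another variable

Direct contradiction: x > y and y > x cannot both hold.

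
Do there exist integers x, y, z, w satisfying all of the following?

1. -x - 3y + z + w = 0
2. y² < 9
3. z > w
Yes

Take x = -1, y = 0, z = 0, w = -1. Substituting into each constraint:
  (1) 1 - 3(0) + 0 + (-1) = 0 ✓
  (2) y² = (0)² = 0, and 0 < 9 ✓
  (3) 0 > -1 ✓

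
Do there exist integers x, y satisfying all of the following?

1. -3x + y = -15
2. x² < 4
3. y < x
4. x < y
No

A contradictory subset is {y < x, x < y}. No integer assignment can satisfy these jointly:

  - y < x: bounds one variable relative to another variable
  - x < y: bounds one variable relative to another variable

Direct contradiction: x > y and y > x cannot both hold.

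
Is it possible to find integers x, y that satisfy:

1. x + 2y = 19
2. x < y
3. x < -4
Yes

Take x = -5, y = 12. Substituting into each constraint:
  (1) (-5) + 2(12) = 19 ✓
  (2) -5 < 12 ✓
  (3) -5 < -4 ✓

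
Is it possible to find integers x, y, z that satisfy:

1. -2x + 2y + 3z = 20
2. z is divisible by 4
Yes

Take x = 0, y = 10, z = 0. Substituting into each constraint:
  (1) -2(0) + 2(10) + 3(0) = 20 ✓
  (2) 0 = 4 × 0, remainder 0 ✓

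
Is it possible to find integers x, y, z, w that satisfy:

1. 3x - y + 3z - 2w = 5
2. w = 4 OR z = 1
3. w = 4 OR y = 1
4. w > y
Yes

Take x = 5, y = 1, z = 1, w = 6. Substituting into each constraint:
  (1) 3(5) + (-1) + 3(1) - 2(6) = 5 ✓
  (2) z = 1, target 1 ✓ (second branch holds)
  (3) y = 1, target 1 ✓ (second branch holds)
  (4) 6 > 1 ✓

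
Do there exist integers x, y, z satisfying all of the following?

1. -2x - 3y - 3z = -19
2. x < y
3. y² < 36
Yes

Take x = 2, y = 3, z = 2. Substituting into each constraint:
  (1) -2(2) - 3(3) - 3(2) = -19 ✓
  (2) 2 < 3 ✓
  (3) y² = (3)² = 9, and 9 < 36 ✓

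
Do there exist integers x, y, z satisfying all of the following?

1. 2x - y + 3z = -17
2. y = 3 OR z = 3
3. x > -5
Yes

Take x = -4, y = 18, z = 3. Substituting into each constraint:
  (1) 2(-4) + (-18) + 3(3) = -17 ✓
  (2) z = 3, target 3 ✓ (second branch holds)
  (3) -4 > -5 ✓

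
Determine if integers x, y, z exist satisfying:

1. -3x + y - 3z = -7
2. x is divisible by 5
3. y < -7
Yes

Take x = 0, y = -10, z = -1. Substituting into each constraint:
  (1) -3(0) + (-10) - 3(-1) = -7 ✓
  (2) 0 = 5 × 0, remainder 0 ✓
  (3) -10 < -7 ✓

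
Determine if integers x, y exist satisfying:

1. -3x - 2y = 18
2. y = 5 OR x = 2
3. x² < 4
No

The full constraint system is jointly infeasible over the integers. Each constraint and what it forces:

  - -3x - 2y = 18: is a linear equation tying the variables together
  - y = 5 OR x = 2: forces a choice: either y = 5 or x = 2
  - x² < 4: restricts x to |x| ≤ 1

Split on the disjunction (y = 5 OR x = 2):
  • If y = 5: with y = 5, every remaining term of the linear equation is divisible by 3, so the left side is ≡ 0 (mod 3); but the right side 28 ≡ 1 (mod 3). No integers can satisfy it.
  • If x = 2: this contradicts x² < 4, which requires |x| ≤ 1.
Both branches are infeasible, so the system has no integer solution.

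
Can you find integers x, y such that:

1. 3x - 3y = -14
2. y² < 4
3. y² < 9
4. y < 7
No

Even the single constraint (3x - 3y = -14) is infeasible over the integers.

  - 3x - 3y = -14: every term on the left is divisible by 3, so the LHS ≡ 0 (mod 3), but the RHS -14 is not — no integer solution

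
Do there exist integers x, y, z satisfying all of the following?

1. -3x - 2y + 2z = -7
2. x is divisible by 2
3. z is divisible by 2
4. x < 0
No

A contradictory subset is {-3x - 2y + 2z = -7, x is divisible by 2}. No integer assignment can satisfy these jointly:

  - -3x - 2y + 2z = -7: is a linear equation tying the variables together
  - x is divisible by 2: restricts x to multiples of 2

Modular obstruction: writing x = 2x', every remaining term of the linear equation is divisible by 2, so the left side is ≡ 0 (mod 2); but the right side -7 ≡ 1 (mod 2). No integers can satisfy it.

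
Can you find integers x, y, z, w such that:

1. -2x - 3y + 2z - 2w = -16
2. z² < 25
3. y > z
Yes

Take x = 0, y = 2, z = 1, w = 6. Substituting into each constraint:
  (1) -2(0) - 3(2) + 2(1) - 2(6) = -16 ✓
  (2) z² = (1)² = 1, and 1 < 25 ✓
  (3) 2 > 1 ✓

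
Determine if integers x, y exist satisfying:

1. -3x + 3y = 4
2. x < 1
No

Even the single constraint (-3x + 3y = 4) is infeasible over the integers.

  - -3x + 3y = 4: every term on the left is divisible by 3, so the LHS ≡ 0 (mod 3), but the RHS 4 is not — no integer solution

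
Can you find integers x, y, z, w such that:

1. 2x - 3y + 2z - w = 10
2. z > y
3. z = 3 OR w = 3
Yes

Take x = 5, y = -1, z = 0, w = 3. Substituting into each constraint:
  (1) 2(5) - 3(-1) + 2(0) + (-3) = 10 ✓
  (2) 0 > -1 ✓
  (3) w = 3, target 3 ✓ (second branch holds)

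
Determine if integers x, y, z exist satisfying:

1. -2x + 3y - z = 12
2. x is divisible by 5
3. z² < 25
Yes

Take x = 5, y = 8, z = 2. Substituting into each constraint:
  (1) -2(5) + 3(8) + (-2) = 12 ✓
  (2) 5 = 5 × 1, remainder 0 ✓
  (3) z² = (2)² = 4, and 4 < 25 ✓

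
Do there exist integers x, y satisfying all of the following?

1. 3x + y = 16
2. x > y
Yes

Take x = 5, y = 1. Substituting into each constraint:
  (1) 3(5) + 1 = 16 ✓
  (2) 5 > 1 ✓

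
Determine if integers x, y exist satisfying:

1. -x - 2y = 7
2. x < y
Yes

Take x = -3, y = -2. Substituting into each constraint:
  (1) 3 - 2(-2) = 7 ✓
  (2) -3 < -2 ✓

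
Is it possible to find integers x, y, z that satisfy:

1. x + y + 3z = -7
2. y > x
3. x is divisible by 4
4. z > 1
Yes

Take x = -8, y = -5, z = 2. Substituting into each constraint:
  (1) (-8) + (-5) + 3(2) = -7 ✓
  (2) -5 > -8 ✓
  (3) -8 = 4 × -2, remainder 0 ✓
  (4) 2 > 1 ✓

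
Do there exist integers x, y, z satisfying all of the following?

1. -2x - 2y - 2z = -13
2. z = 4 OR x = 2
No

Even the single constraint (-2x - 2y - 2z = -13) is infeasible over the integers.

  - -2x - 2y - 2z = -13: every term on the left is divisible by 2, so the LHS ≡ 0 (mod 2), but the RHS -13 is not — no integer solution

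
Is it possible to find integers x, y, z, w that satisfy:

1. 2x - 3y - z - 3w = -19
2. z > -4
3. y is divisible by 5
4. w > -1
Yes

Take x = 0, y = 0, z = 1, w = 6. Substituting into each constraint:
  (1) 2(0) - 3(0) + (-1) - 3(6) = -19 ✓
  (2) 1 > -4 ✓
  (3) 0 = 5 × 0, remainder 0 ✓
  (4) 6 > -1 ✓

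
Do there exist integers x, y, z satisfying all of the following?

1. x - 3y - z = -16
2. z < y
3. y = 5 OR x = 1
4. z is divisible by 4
Yes

Take x = -1, y = 5, z = 0. Substituting into each constraint:
  (1) (-1) - 3(5) + 0 = -16 ✓
  (2) 0 < 5 ✓
  (3) y = 5, target 5 ✓ (first branch holds)
  (4) 0 = 4 × 0, remainder 0 ✓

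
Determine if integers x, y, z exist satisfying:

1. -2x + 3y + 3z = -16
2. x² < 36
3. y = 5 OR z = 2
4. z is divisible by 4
No

A contradictory subset is {-2x + 3y + 3z = -16, y = 5 OR z = 2, z is divisible by 4}. No integer assignment can satisfy these jointly:

  - -2x + 3y + 3z = -16: is a linear equation tying the variables together
  - y = 5 OR z = 2: forces a choice: either y = 5 or z = 2
  - z is divisible by 4: restricts z to multiples of 4

Split on the disjunction (y = 5 OR z = 2):
  • If y = 5: with y = 5, writing z = 4z', every remaining term of the linear equation is divisible by 2, so the left side is ≡ 0 (mod 2); but the right side -31 ≡ 1 (mod 2). No integers can satisfy it.
  • If z = 2: this contradicts the divisibility constraint — 2 is not a multiple of 4.
Both branches are infeasible, so the system has no integer solution.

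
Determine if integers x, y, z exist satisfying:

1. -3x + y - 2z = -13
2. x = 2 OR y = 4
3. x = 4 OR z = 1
Yes

Take x = 2, y = -5, z = 1. Substituting into each constraint:
  (1) -3(2) + (-5) - 2(1) = -13 ✓
  (2) x = 2, target 2 ✓ (first branch holds)
  (3) z = 1, target 1 ✓ (second branch holds)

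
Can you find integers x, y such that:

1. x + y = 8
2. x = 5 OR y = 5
Yes

Take x = 5, y = 3. Substituting into each constraint:
  (1) 5 + 3 = 8 ✓
  (2) x = 5, target 5 ✓ (first branch holds)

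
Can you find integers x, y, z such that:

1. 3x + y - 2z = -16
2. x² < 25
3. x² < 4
Yes

Take x = 0, y = -16, z = 0. Substituting into each constraint:
  (1) 3(0) + (-16) - 2(0) = -16 ✓
  (2) x² = (0)² = 0, and 0 < 25 ✓
  (3) x² = (0)² = 0, and 0 < 4 ✓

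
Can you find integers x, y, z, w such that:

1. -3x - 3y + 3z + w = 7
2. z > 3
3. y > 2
Yes

Take x = 0, y = 3, z = 4, w = 4. Substituting into each constraint:
  (1) -3(0) - 3(3) + 3(4) + 4 = 7 ✓
  (2) 4 > 3 ✓
  (3) 3 > 2 ✓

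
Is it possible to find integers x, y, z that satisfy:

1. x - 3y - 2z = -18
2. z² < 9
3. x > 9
Yes

Take x = 12, y = 10, z = 0. Substituting into each constraint:
  (1) 12 - 3(10) - 2(0) = -18 ✓
  (2) z² = (0)² = 0, and 0 < 9 ✓
  (3) 12 > 9 ✓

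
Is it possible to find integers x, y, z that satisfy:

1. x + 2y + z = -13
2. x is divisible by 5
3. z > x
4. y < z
Yes

Take x = 0, y = -7, z = 1. Substituting into each constraint:
  (1) 0 + 2(-7) + 1 = -13 ✓
  (2) 0 = 5 × 0, remainder 0 ✓
  (3) 1 > 0 ✓
  (4) -7 < 1 ✓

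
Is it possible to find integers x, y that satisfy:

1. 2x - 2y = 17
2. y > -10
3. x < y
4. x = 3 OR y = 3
No

Even the single constraint (2x - 2y = 17) is infeasible over the integers.

  - 2x - 2y = 17: every term on the left is divisible by 2, so the LHS ≡ 0 (mod 2), but the RHS 17 is not — no integer solution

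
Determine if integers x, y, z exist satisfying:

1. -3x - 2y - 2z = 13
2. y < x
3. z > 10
Yes

Take x = -7, y = -8, z = 12. Substituting into each constraint:
  (1) -3(-7) - 2(-8) - 2(12) = 13 ✓
  (2) -8 < -7 ✓
  (3) 12 > 10 ✓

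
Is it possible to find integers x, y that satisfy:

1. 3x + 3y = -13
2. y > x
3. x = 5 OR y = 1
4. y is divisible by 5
No

Even the single constraint (3x + 3y = -13) is infeasible over the integers.

  - 3x + 3y = -13: every term on the left is divisible by 3, so the LHS ≡ 0 (mod 3), but the RHS -13 is not — no integer solution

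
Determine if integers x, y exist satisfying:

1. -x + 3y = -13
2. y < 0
Yes

Take x = 1, y = -4. Substituting into each constraint:
  (1) (-1) + 3(-4) = -13 ✓
  (2) -4 < 0 ✓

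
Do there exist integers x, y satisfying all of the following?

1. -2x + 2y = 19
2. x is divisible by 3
No

Even the single constraint (-2x + 2y = 19) is infeasible over the integers.

  - -2x + 2y = 19: every term on the left is divisible by 2, so the LHS ≡ 0 (mod 2), but the RHS 19 is not — no integer solution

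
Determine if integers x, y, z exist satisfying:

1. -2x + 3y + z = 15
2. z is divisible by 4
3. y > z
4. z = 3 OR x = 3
Yes

Take x = 3, y = 7, z = 0. Substituting into each constraint:
  (1) -2(3) + 3(7) + 0 = 15 ✓
  (2) 0 = 4 × 0, remainder 0 ✓
  (3) 7 > 0 ✓
  (4) x = 3, target 3 ✓ (second branch holds)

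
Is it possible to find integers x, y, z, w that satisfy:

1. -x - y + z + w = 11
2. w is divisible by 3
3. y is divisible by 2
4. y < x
Yes

Take x = 1, y = 0, z = 12, w = 0. Substituting into each constraint:
  (1) (-1) + 0 + 12 + 0 = 11 ✓
  (2) 0 = 3 × 0, remainder 0 ✓
  (3) 0 = 2 × 0, remainder 0 ✓
  (4) 0 < 1 ✓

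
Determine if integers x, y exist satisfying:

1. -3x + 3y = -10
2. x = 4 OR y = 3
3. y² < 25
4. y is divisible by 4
No

Even the single constraint (-3x + 3y = -10) is infeasible over the integers.

  - -3x + 3y = -10: every term on the left is divisible by 3, so the LHS ≡ 0 (mod 3), but the RHS -10 is not — no integer solution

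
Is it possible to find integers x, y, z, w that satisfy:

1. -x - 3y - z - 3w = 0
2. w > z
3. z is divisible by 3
Yes

Take x = -3, y = 0, z = 0, w = 1. Substituting into each constraint:
  (1) 3 - 3(0) + 0 - 3(1) = 0 ✓
  (2) 1 > 0 ✓
  (3) 0 = 3 × 0, remainder 0 ✓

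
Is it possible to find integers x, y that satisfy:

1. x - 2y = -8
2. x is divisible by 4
Yes

Take x = 0, y = 4. Substituting into each constraint:
  (1) 0 - 2(4) = -8 ✓
  (2) 0 = 4 × 0, remainder 0 ✓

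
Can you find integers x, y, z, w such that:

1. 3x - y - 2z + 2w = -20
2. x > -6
Yes

Take x = 0, y = 0, z = 0, w = -10. Substituting into each constraint:
  (1) 3(0) + 0 - 2(0) + 2(-10) = -20 ✓
  (2) 0 > -6 ✓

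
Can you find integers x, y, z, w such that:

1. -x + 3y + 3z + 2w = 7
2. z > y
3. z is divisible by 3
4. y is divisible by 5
Yes

Take x = 0, y = 0, z = 3, w = -1. Substituting into each constraint:
  (1) 0 + 3(0) + 3(3) + 2(-1) = 7 ✓
  (2) 3 > 0 ✓
  (3) 3 = 3 × 1, remainder 0 ✓
  (4) 0 = 5 × 0, remainder 0 ✓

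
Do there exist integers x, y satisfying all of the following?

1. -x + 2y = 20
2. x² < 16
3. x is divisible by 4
Yes

Take x = 0, y = 10. Substituting into each constraint:
  (1) 0 + 2(10) = 20 ✓
  (2) x² = (0)² = 0, and 0 < 16 ✓
  (3) 0 = 4 × 0, remainder 0 ✓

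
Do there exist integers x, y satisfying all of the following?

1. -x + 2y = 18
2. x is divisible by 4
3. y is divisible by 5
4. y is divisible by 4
No

A contradictory subset is {-x + 2y = 18, x is divisible by 4, y is divisible by 4}. No integer assignment can satisfy these jointly:

  - -x + 2y = 18: is a linear equation tying the variables together
  - x is divisible by 4: restricts x to multiples of 4
  - y is divisible by 4: restricts y to multiples of 4

Modular obstruction: writing x = 4x' and writing y = 4y', every remaining term of the linear equation is divisible by 4, so the left side is ≡ 0 (mod 4); but the right side 18 ≡ 2 (mod 4). No integers can satisfy it.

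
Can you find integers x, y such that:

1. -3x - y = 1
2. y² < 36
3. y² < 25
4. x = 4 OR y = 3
No

A contradictory subset is {-3x - y = 1, y² < 25, x = 4 OR y = 3}. No integer assignment can satisfy these jointly:

  - -3x - y = 1: is a linear equation tying the variables together
  - y² < 25: restricts y to |y| ≤ 4
  - x = 4 OR y = 3: forces a choice: either x = 4 or y = 3

Split on the disjunction (x = 4 OR y = 3):
  • If x = 4: the equation forces y = -13, but y² < 25 requires |y| ≤ 4.
  • If y = 3: with y = 3, every remaining term of the linear equation is divisible by 3, so the left side is ≡ 0 (mod 3); but the right side 4 ≡ 1 (mod 3). No integers can satisfy it.
Both branches are infeasible, so the system has no integer solution.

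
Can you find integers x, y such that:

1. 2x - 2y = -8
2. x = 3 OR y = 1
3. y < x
No

A contradictory subset is {2x - 2y = -8, y < x}. No integer assignment can satisfy these jointly:

  - 2x - 2y = -8: is a linear equation tying the variables together
  - y < x: bounds one variable relative to another variable

From the equation, x − y = -4, i.e. x − y = -4; but x > y requires x − y ≥ 1. Contradiction.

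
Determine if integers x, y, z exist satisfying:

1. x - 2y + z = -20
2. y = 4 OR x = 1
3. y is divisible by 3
Yes

Take x = 1, y = 0, z = -21. Substituting into each constraint:
  (1) 1 - 2(0) + (-21) = -20 ✓
  (2) x = 1, target 1 ✓ (second branch holds)
  (3) 0 = 3 × 0, remainder 0 ✓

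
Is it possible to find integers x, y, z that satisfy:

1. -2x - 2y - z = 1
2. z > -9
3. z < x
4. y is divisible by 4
Yes

Take x = 0, y = 0, z = -1. Substituting into each constraint:
  (1) -2(0) - 2(0) + 1 = 1 ✓
  (2) -1 > -9 ✓
  (3) -1 < 0 ✓
  (4) 0 = 4 × 0, remainder 0 ✓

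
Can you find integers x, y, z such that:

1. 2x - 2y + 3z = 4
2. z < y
Yes

Take x = 3, y = 1, z = 0. Substituting into each constraint:
  (1) 2(3) - 2(1) + 3(0) = 4 ✓
  (2) 0 < 1 ✓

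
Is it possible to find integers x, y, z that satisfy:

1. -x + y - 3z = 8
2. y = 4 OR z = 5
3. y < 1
Yes

Take x = -23, y = 0, z = 5. Substituting into each constraint:
  (1) 23 + 0 - 3(5) = 8 ✓
  (2) z = 5, target 5 ✓ (second branch holds)
  (3) 0 < 1 ✓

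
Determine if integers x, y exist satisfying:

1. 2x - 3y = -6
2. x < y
Yes

Take x = 0, y = 2. Substituting into each constraint:
  (1) 2(0) - 3(2) = -6 ✓
  (2) 0 < 2 ✓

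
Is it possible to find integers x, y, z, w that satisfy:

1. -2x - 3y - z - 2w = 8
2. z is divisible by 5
Yes

Take x = 2, y = -4, z = 0, w = 0. Substituting into each constraint:
  (1) -2(2) - 3(-4) + 0 - 2(0) = 8 ✓
  (2) 0 = 5 × 0, remainder 0 ✓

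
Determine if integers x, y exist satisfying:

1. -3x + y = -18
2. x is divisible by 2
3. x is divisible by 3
Yes

Take x = 0, y = -18. Substituting into each constraint:
  (1) -3(0) + (-18) = -18 ✓
  (2) 0 = 2 × 0, remainder 0 ✓
  (3) 0 = 3 × 0, remainder 0 ✓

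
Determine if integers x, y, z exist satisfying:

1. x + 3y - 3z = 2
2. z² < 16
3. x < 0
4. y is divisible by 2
Yes

Take x = -1, y = 0, z = -1. Substituting into each constraint:
  (1) (-1) + 3(0) - 3(-1) = 2 ✓
  (2) z² = (-1)² = 1, and 1 < 16 ✓
  (3) -1 < 0 ✓
  (4) 0 = 2 × 0, remainder 0 ✓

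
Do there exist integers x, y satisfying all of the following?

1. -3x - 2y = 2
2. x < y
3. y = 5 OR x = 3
Yes

Take x = -4, y = 5. Substituting into each constraint:
  (1) -3(-4) - 2(5) = 2 ✓
  (2) -4 < 5 ✓
  (3) y = 5, target 5 ✓ (first branch holds)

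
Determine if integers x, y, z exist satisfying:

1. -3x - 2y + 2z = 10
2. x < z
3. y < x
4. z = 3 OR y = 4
Yes

Take x = 6, y = 4, z = 18. Substituting into each constraint:
  (1) -3(6) - 2(4) + 2(18) = 10 ✓
  (2) 6 < 18 ✓
  (3) 4 < 6 ✓
  (4) y = 4, target 4 ✓ (second branch holds)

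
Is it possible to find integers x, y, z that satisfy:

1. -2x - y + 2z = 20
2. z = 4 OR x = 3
Yes

Take x = 3, y = -26, z = 0. Substituting into each constraint:
  (1) -2(3) + 26 + 2(0) = 20 ✓
  (2) x = 3, target 3 ✓ (second branch holds)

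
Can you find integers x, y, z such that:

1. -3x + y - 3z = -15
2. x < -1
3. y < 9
Yes

Take x = -2, y = 0, z = 7. Substituting into each constraint:
  (1) -3(-2) + 0 - 3(7) = -15 ✓
  (2) -2 < -1 ✓
  (3) 0 < 9 ✓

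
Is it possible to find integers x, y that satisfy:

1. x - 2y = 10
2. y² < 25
Yes

Take x = 10, y = 0. Substituting into each constraint:
  (1) 10 - 2(0) = 10 ✓
  (2) y² = (0)² = 0, and 0 < 25 ✓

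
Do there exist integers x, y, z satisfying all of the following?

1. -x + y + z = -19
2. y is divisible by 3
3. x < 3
Yes

Take x = 2, y = 0, z = -17. Substituting into each constraint:
  (1) (-2) + 0 + (-17) = -19 ✓
  (2) 0 = 3 × 0, remainder 0 ✓
  (3) 2 < 3 ✓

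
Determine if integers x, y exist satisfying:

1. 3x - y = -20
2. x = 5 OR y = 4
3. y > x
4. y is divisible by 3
No

A contradictory subset is {3x - y = -20, y is divisible by 3}. No integer assignment can satisfy these jointly:

  - 3x - y = -20: is a linear equation tying the variables together
  - y is divisible by 3: restricts y to multiples of 3

Modular obstruction: writing y = 3y', every remaining term of the linear equation is divisible by 3, so the left side is ≡ 0 (mod 3); but the right side -20 ≡ 1 (mod 3). No integers can satisfy it.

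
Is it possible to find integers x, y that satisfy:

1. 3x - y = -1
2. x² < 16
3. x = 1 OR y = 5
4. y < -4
No

A contradictory subset is {3x - y = -1, x = 1 OR y = 5, y < -4}. No integer assignment can satisfy these jointly:

  - 3x - y = -1: is a linear equation tying the variables together
  - x = 1 OR y = 5: forces a choice: either x = 1 or y = 5
  - y < -4: bounds one variable relative to a constant

Split on the disjunction (x = 1 OR y = 5):
  • If x = 1: the equation forces y = 4, which contradicts the bound y ≤ -5.
  • If y = 5: this contradicts the bound y ≤ -5.
Both branches are infeasible, so the system has no integer solution.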